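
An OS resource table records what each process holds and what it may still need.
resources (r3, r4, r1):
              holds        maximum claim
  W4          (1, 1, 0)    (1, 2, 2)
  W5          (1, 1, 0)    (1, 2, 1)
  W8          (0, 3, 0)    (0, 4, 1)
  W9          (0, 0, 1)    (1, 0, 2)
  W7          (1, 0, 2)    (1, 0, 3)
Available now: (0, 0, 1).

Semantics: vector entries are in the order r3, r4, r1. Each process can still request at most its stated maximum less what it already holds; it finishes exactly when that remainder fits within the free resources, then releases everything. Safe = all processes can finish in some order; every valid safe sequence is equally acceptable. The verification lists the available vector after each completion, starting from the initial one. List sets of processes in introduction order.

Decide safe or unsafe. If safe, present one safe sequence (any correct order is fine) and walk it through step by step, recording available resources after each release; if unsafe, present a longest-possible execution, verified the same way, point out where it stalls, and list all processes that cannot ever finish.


The state is UNSAFE.
Key observation: W7, W9 can finish, but then (1, 0, 4) is all there is, and the blocked group's r4 demands exceed it.
A maximal execution: W7, W9 — then nothing else fits. Walking it through:
  pool = (0, 0, 1)
  run W7 (needs (0, 0, 1), free (0, 0, 1)); after release of (1, 0, 2) the pool is (1, 0, 3)
  run W9 (needs (1, 0, 1), free (1, 0, 3)); after release of (0, 0, 1) the pool is (1, 0, 4)
  W4 still needs (0, 1, 2) but only (1, 0, 4) is free — short on r4
  W5 still needs (0, 1, 1) but only (1, 0, 4) is free — short on r4
  W8 still needs (0, 1, 1) but only (1, 0, 4) is free — short on r4
Processes that can never finish: W4, W5 and W8.


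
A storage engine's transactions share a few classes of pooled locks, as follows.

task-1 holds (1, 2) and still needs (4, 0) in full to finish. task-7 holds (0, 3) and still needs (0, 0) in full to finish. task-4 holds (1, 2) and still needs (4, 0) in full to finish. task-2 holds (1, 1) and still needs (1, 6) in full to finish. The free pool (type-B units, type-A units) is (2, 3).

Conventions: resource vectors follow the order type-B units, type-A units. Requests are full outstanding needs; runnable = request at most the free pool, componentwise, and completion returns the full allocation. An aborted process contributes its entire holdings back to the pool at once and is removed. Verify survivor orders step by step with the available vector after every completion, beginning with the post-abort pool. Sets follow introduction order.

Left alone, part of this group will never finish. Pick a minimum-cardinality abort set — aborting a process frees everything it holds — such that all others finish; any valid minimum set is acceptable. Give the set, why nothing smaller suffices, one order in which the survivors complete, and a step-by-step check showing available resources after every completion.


Abort task-1.
Key observation: task-4 was stuck for good until task-1 gave back (1, 2); in the order shown it finishes at step 3.
Why nothing smaller works: aborting no one leaves the state deadlocked as given.
Survivors finish in the order: task-7, task-2, task-4. Walking it through (pool after the aborts first):
  pool = (3, 5)
  task-7: need (0, 0) fits (3, 5); releases (0, 3), pool now (3, 8)
  task-2: need (1, 6) fits (3, 8); releases (1, 1), pool now (4, 9)
  task-4: need (4, 0) fits (4, 9); releases (1, 2), pool now (5, 11)


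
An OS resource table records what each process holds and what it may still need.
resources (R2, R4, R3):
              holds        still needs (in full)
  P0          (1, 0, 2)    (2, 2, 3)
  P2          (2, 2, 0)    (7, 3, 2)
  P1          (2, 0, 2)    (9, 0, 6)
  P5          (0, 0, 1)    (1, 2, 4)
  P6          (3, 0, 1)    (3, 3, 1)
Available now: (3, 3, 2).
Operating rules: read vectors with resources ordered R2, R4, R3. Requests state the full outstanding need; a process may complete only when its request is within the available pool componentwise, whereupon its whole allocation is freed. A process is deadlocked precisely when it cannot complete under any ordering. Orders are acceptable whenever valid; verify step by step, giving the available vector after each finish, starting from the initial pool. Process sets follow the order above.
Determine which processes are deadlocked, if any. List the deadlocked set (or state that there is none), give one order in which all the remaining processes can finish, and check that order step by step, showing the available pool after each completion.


Nothing here is deadlocked.
Key observation: no deadlock: P6 fits now, and the freed resources carry the rest through.
The rest can finish in the order P6, P0, P5, P2, P1. Walking it through:
  pool = (3, 3, 2)
  P6: need (3, 3, 1) fits (3, 3, 2); releases (3, 0, 1), pool now (6, 3, 3)
  P0: need (2, 2, 3) fits (6, 3, 3); releases (1, 0, 2), pool now (7, 3, 5)
  P5: need (1, 2, 4) fits (7, 3, 5); releases (0, 0, 1), pool now (7, 3, 6)
  P2: need (7, 3, 2) fits (7, 3, 6); releases (2, 2, 0), pool now (9, 5, 6)
  P1: need (9, 0, 6) fits (9, 5, 6); releases (2, 0, 2), pool now (11, 5, 8)


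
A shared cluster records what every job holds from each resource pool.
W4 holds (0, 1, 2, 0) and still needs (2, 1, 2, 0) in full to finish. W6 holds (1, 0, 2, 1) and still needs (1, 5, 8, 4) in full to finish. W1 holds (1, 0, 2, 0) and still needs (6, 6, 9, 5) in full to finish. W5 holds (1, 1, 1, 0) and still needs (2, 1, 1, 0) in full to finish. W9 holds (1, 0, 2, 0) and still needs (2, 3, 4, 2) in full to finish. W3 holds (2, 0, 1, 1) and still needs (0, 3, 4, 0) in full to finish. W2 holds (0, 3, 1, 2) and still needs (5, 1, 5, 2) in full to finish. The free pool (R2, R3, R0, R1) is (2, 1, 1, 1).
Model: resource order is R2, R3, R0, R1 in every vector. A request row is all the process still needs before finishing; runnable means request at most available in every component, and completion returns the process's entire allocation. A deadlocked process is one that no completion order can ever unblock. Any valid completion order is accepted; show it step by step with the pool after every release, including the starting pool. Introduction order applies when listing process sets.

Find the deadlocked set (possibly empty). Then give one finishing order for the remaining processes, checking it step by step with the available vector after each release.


Nothing here is deadlocked.
Key observation: no deadlock: W5 fits now, and the freed resources carry the rest through.
A valid finishing order for the others: W5, W4, W3, W9, W2, W6, W1. Check, step by step:
  pool = (2, 1, 1, 1)
  W5 needs (2, 1, 1, 0) <= (2, 1, 1, 1) -> finishes; pool += (1, 1, 1, 0) = (3, 2, 2, 1)
  W4 needs (2, 1, 2, 0) <= (3, 2, 2, 1) -> finishes; pool += (0, 1, 2, 0) = (3, 3, 4, 1)
  W3 needs (0, 3, 4, 0) <= (3, 3, 4, 1) -> finishes; pool += (2, 0, 1, 1) = (5, 3, 5, 2)
  W9 needs (2, 3, 4, 2) <= (5, 3, 5, 2) -> finishes; pool += (1, 0, 2, 0) = (6, 3, 7, 2)
  W2 needs (5, 1, 5, 2) <= (6, 3, 7, 2) -> finishes; pool += (0, 3, 1, 2) = (6, 6, 8, 4)
  W6 needs (1, 5, 8, 4) <= (6, 6, 8, 4) -> finishes; pool += (1, 0, 2, 1) = (7, 6, 10, 5)
  W1 needs (6, 6, 9, 5) <= (7, 6, 10, 5) -> finishes; pool += (1, 0, 2, 0) = (8, 6, 12, 5)


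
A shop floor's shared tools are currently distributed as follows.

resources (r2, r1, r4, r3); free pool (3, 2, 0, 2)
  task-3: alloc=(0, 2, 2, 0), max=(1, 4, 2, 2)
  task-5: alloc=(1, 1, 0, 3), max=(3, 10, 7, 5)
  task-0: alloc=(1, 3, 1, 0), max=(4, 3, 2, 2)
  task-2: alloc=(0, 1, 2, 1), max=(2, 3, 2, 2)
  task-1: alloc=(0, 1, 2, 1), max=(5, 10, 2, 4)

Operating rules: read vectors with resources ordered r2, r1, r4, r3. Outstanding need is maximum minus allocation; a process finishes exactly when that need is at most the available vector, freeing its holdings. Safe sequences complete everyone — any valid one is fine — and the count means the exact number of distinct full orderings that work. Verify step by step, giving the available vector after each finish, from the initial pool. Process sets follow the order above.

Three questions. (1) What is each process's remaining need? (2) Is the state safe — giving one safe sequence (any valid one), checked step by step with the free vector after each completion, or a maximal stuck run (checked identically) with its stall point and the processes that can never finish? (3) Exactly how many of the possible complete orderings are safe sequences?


(1) Need matrix, components ordered r2, r1, r4, r3:
  task-3: (1, 2, 0, 2)
  task-5: (2, 9, 7, 2)
  task-0: (3, 0, 1, 2)
  task-2: (2, 2, 0, 1)
  task-1: (5, 9, 0, 3)
(2) The state is UNSAFE.
Key observation: after task-2, task-0, task-3 complete, (4, 8, 5, 3) is the best the pool ever gets, yet each leftover process wants more r1.
A maximal execution: task-2, task-0, task-3 — then nothing else fits. Step-by-step check:
  pool = (3, 2, 0, 2)
  task-2: need (2, 2, 0, 1) fits (3, 2, 0, 2); releases (0, 1, 2, 1), pool now (3, 3, 2, 3)
  task-0: need (3, 0, 1, 2) fits (3, 3, 2, 3); releases (1, 3, 1, 0), pool now (4, 6, 3, 3)
  task-3: need (1, 2, 0, 2) fits (4, 6, 3, 3); releases (0, 2, 2, 0), pool now (4, 8, 5, 3)
  blocked: task-5 wants (2, 9, 7, 2), pool (4, 8, 5, 3) — not enough r1 and r4
  blocked: task-1 wants (5, 9, 0, 3), pool (4, 8, 5, 3) — not enough r2 and r1
Processes that can never finish: task-5 and task-1.
(3) Exactly 0 of the possible complete orderings are safe sequences.


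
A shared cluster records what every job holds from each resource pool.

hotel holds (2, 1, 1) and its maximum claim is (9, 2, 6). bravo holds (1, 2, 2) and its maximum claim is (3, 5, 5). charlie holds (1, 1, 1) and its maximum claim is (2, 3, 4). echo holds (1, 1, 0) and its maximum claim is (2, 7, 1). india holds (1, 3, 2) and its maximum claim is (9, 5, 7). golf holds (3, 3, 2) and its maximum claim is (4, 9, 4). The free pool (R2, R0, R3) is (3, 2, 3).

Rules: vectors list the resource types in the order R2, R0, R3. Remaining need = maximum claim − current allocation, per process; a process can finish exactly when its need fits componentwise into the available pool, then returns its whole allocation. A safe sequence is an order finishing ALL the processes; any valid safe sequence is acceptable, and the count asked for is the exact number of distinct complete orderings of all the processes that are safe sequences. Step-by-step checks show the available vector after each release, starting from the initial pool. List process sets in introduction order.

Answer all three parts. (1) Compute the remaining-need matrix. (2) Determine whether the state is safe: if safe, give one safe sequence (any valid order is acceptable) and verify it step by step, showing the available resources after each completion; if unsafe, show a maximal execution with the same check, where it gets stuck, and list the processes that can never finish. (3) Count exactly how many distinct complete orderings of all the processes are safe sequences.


(1) Outstanding need per process (order R2, R0, R3):
  hotel: (7, 1, 5)
  bravo: (2, 3, 3)
  charlie: (1, 2, 3)
  echo: (1, 6, 1)
  india: (8, 2, 5)
  golf: (1, 6, 2)
(2) UNSAFE — no complete ordering exists.
Key observation: after charlie, bravo the pool peaks at (5, 5, 6), and each blocked process is short somewhere: hotel on R2; echo on R0; india on R2; golf on R0.
The run charlie, bravo cannot be extended any further. Walking it through:
  pool = (3, 2, 3)
  charlie: need (1, 2, 3) fits (3, 2, 3); releases (1, 1, 1), pool now (4, 3, 4)
  bravo: need (2, 3, 3) fits (4, 3, 4); releases (1, 2, 2), pool now (5, 5, 6)
  hotel still needs (7, 1, 5) but only (5, 5, 6) is free — short on R2
  echo still needs (1, 6, 1) but only (5, 5, 6) is free — short on R0
  india still needs (8, 2, 5) but only (5, 5, 6) is free — short on R2
  golf still needs (1, 6, 2) but only (5, 5, 6) is free — short on R0
Never able to finish: hotel, echo, india and golf.
(3) Exactly 0 of the possible complete orderings are safe sequences.


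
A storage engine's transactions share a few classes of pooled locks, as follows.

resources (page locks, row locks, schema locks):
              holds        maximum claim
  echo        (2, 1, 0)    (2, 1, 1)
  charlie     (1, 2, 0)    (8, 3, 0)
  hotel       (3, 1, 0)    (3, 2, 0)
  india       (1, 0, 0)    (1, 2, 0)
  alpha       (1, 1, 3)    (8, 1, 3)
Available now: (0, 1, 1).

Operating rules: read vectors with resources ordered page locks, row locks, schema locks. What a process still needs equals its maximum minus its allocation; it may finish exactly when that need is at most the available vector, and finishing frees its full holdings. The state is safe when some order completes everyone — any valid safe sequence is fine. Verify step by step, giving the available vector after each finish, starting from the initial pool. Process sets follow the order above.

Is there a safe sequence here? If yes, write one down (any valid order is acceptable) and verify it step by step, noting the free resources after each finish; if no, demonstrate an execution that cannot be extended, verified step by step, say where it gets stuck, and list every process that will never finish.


The state is UNSAFE.
Key observation: page locks is the bottleneck — with hotel, india, echo done the pool holds (6, 3, 1), short of every remaining need.
The run hotel, india, echo cannot be extended any further. Verifying each step:
  pool = (0, 1, 1)
  hotel: need (0, 1, 0) fits (0, 1, 1); releases (3, 1, 0), pool now (3, 2, 1)
  india: need (0, 2, 0) fits (3, 2, 1); releases (1, 0, 0), pool now (4, 2, 1)
  echo: need (0, 0, 1) fits (4, 2, 1); releases (2, 1, 0), pool now (6, 3, 1)
  charlie cannot run: need (7, 1, 0) vs free (6, 3, 1) (insufficient page locks)
  alpha cannot run: need (7, 0, 0) vs free (6, 3, 1) (insufficient page locks)
Never able to finish: charlie and alpha.


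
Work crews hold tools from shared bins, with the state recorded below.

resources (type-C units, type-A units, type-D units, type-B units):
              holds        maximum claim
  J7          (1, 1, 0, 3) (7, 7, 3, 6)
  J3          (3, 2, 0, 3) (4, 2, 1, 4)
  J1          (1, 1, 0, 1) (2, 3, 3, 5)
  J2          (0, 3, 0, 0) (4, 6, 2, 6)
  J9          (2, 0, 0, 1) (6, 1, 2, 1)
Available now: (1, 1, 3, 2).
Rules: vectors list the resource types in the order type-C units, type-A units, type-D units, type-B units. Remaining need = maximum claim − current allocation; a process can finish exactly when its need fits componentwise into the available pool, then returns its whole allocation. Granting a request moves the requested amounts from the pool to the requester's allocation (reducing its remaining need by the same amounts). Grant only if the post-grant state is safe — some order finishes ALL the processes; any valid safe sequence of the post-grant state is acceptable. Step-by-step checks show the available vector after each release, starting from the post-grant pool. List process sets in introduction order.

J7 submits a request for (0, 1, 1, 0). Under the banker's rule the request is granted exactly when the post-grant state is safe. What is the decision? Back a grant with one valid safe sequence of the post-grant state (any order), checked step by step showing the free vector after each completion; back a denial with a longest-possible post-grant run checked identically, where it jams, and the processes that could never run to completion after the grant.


DENY — the pretend-granted state is unsafe.
Key observation: after J3, J9 the pool peaks at (6, 2, 2, 6), and each blocked process is short somewhere: J7 on type-A units; J1 on type-D units; J2 on type-A units.
Pretend the grant happened; the run J3, J9 goes as far as possible. Walking it through:
  pool = (1, 0, 2, 2)
  run J3 (needs (1, 0, 1, 1), free (1, 0, 2, 2)); after release of (3, 2, 0, 3) the pool is (4, 2, 2, 5)
  run J9 (needs (4, 1, 2, 0), free (4, 2, 2, 5)); after release of (2, 0, 0, 1) the pool is (6, 2, 2, 6)
  J7 still needs (6, 5, 2, 3) but only (6, 2, 2, 6) is free — short on type-A units
  J1 still needs (1, 2, 3, 4) but only (6, 2, 2, 6) is free — short on type-D units
  J2 still needs (4, 3, 2, 6) but only (6, 2, 2, 6) is free — short on type-A units
Processes that could never finish after the grant: J7, J1 and J2.


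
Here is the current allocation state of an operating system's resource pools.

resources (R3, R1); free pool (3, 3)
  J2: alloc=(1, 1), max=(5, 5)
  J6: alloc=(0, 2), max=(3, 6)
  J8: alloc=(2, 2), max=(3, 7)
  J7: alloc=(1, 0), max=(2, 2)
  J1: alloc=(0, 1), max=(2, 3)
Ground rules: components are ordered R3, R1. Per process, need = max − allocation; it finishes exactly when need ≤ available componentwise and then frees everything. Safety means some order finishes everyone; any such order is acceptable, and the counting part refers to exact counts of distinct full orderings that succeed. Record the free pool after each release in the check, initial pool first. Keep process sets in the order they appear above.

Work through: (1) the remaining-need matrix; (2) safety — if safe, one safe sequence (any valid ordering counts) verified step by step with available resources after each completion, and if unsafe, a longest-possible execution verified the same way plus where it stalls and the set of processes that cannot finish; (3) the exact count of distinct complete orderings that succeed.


(1) Outstanding need per process (order R3, R1):
  J2: (4, 4)
  J6: (3, 4)
  J8: (1, 5)
  J7: (1, 2)
  J1: (2, 2)
(2) SAFE — a valid safe sequence is J1, J6, J7, J2, J8.
Key observation: the order's first zero-slack moment is J6 ((3, 4) needed, (3, 4) free — a requested resource with nothing to spare).
Verifying each step:
  pool = (3, 3)
  J1: need (2, 2) fits (3, 3); releases (0, 1), pool now (3, 4)
  J6: need (3, 4) fits (3, 4); releases (0, 2), pool now (3, 6)
  J7: need (1, 2) fits (3, 6); releases (1, 0), pool now (4, 6)
  J2: need (4, 4) fits (4, 6); releases (1, 1), pool now (5, 7)
  J8: need (1, 5) fits (5, 7); releases (2, 2), pool now (7, 9)
(3) The exact count: 12 of the possible complete orderings are safe sequences.


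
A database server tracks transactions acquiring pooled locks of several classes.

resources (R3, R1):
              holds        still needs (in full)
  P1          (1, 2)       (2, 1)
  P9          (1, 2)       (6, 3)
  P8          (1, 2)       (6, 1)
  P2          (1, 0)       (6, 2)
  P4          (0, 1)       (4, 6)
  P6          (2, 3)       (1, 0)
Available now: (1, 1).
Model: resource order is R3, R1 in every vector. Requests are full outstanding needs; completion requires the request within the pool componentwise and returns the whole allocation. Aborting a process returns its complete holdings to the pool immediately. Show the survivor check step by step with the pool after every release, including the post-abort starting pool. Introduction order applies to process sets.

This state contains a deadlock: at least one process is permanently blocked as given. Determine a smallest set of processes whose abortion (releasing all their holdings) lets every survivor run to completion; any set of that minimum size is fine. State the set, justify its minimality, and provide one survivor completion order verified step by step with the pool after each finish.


Minimum abort set: P8 and P2.
Key observation: no ordering could ever have run P9 before the abort of P8 and P2; with (2, 2) back in the pool it fits at step 3.
Why nothing smaller works — every single abort fails: P1 alone leaves P9 blocked (short on R3); P9 alone leaves P8 blocked (short on R3); P8 alone leaves P9 blocked (short on R3); P2 alone leaves P9 blocked (short on R3); P4 alone leaves P9 blocked (short on R3); P6 alone leaves P9 blocked (short on R3).
One survivor order: P1, P6, P9, P4. Step-by-step check (post-abort pool first):
  pool = (3, 3)
  run P1 (needs (2, 1), free (3, 3)); after release of (1, 2) the pool is (4, 5)
  run P6 (needs (1, 0), free (4, 5)); after release of (2, 3) the pool is (6, 8)
  run P9 (needs (6, 3), free (6, 8)); after release of (1, 2) the pool is (7, 10)
  run P4 (needs (4, 6), free (7, 10)); after release of (0, 1) the pool is (7, 11)


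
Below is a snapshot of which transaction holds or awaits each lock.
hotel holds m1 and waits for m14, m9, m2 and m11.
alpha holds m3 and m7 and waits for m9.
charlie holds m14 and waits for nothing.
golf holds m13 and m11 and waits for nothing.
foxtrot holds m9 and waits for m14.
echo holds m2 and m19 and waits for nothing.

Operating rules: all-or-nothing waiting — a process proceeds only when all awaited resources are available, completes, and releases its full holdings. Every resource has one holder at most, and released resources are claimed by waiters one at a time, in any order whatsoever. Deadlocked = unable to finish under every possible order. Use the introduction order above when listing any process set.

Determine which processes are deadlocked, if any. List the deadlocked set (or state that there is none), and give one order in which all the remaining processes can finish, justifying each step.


Nothing here is deadlocked.
Key observation: although several processes wait, no cycle exists — each chain bottoms out at a free runner.
The rest can finish in the order echo, charlie, golf, foxtrot, hotel, alpha.
Verifying each step:
  run echo (it waits on nothing); releases m2 and m19
  run charlie (it waits on nothing); releases m14
  run golf (it waits on nothing); releases m13 and m11
  run foxtrot (all its waits — m14 — are resolved); releases m9
  run hotel (all its waits — m14, m9, m2 and m11 — are resolved); releases m1
  run alpha (all its waits — m9 — are resolved); releases m3 and m7


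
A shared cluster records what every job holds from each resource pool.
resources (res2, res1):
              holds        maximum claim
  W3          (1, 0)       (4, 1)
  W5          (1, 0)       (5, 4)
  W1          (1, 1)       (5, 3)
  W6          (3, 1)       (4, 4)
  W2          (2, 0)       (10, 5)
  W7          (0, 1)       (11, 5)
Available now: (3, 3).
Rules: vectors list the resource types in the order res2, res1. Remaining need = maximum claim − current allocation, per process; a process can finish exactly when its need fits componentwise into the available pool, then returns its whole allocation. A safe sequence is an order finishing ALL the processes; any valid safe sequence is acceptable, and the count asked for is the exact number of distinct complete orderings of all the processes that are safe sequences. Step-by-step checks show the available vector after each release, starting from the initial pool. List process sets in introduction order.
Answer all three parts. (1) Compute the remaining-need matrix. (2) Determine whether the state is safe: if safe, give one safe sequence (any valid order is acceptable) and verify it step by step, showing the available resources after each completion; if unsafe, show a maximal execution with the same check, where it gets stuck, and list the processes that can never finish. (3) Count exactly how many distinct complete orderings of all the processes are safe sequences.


(1) Outstanding need per process (order res2, res1):
  W3: (3, 1)
  W5: (4, 4)
  W1: (4, 2)
  W6: (1, 3)
  W2: (8, 5)
  W7: (11, 4)
(2) SAFE, for example via the order W3, W1, W6, W5, W2, W7.
Key observation: W3 is the earliest step where a requested resource binds exactly: need (3, 1), pool (3, 3) at its turn.
Step-by-step check:
  pool = (3, 3)
  run W3 (needs (3, 1), free (3, 3)); after release of (1, 0) the pool is (4, 3)
  run W1 (needs (4, 2), free (4, 3)); after release of (1, 1) the pool is (5, 4)
  run W6 (needs (1, 3), free (5, 4)); after release of (3, 1) the pool is (8, 5)
  run W5 (needs (4, 4), free (8, 5)); after release of (1, 0) the pool is (9, 5)
  run W2 (needs (8, 5), free (9, 5)); after release of (2, 0) the pool is (11, 5)
  run W7 (needs (11, 4), free (11, 5)); after release of (0, 1) the pool is (11, 6)
(3) Precisely 16 of the possible complete orderings are safe sequences.


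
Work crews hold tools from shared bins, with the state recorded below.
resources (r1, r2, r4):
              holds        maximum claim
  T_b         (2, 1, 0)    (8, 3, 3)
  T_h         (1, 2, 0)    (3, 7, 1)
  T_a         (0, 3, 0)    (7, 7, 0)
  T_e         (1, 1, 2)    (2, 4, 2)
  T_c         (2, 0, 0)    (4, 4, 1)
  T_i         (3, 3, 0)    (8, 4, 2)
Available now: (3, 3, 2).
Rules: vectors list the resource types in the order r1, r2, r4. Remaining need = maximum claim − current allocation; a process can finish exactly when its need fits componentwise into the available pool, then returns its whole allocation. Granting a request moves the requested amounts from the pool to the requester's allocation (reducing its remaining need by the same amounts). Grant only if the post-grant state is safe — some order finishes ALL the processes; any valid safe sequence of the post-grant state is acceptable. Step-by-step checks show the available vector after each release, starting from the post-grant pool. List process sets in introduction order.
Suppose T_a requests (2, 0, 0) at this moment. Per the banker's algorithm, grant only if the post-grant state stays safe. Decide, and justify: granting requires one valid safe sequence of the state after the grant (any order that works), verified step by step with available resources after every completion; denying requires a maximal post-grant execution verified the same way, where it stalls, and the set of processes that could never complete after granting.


DENY: after the grant no complete ordering would exist.
Key observation: after T_e, T_c the pool peaks at (4, 4, 4), and each blocked process is short somewhere: T_b on r1; T_h on r2; T_a on r1; T_i on r1.
After a pretend grant, a maximal execution: T_e, T_c — then nothing else fits. Walking it through:
  pool = (1, 3, 2)
  run T_e (needs (1, 3, 0), free (1, 3, 2)); after release of (1, 1, 2) the pool is (2, 4, 4)
  run T_c (needs (2, 4, 1), free (2, 4, 4)); after release of (2, 0, 0) the pool is (4, 4, 4)
  T_b still needs (6, 2, 3) but only (4, 4, 4) is free — short on r1
  T_h still needs (2, 5, 1) but only (4, 4, 4) is free — short on r2
  T_a still needs (5, 4, 0) but only (4, 4, 4) is free — short on r1
  T_i still needs (5, 1, 2) but only (4, 4, 4) is free — short on r1
Processes that could never finish after the grant: T_b, T_h, T_a and T_i.


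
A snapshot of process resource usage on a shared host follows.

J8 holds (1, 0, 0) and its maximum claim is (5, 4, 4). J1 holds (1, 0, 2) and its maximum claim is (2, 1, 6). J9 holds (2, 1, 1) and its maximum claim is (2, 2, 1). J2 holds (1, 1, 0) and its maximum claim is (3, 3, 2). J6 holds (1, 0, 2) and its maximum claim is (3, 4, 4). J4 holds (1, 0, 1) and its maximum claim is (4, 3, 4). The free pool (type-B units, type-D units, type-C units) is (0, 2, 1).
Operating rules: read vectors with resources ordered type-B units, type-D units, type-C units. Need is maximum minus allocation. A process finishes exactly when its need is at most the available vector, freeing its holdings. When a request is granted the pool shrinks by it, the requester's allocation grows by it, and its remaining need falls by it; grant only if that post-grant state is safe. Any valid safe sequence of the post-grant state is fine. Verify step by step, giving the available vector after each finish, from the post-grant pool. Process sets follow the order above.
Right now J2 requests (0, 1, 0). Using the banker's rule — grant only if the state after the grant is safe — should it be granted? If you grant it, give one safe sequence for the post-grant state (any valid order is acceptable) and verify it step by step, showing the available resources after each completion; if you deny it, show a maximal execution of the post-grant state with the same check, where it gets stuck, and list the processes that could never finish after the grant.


GRANT. The post-grant state is safe; one safe sequence: J9, J2, J6, J8, J4, J1.
Key observation: post-grant, (0, 1, 1) remains, and an order beginning with J9 completes everyone.
Verifying the post-grant state step by step:
  pool = (0, 1, 1)
  run J9 (needs (0, 1, 0), free (0, 1, 1)); after release of (2, 1, 1) the pool is (2, 2, 2)
  run J2 (needs (2, 1, 2), free (2, 2, 2)); after release of (1, 2, 0) the pool is (3, 4, 2)
  run J6 (needs (2, 4, 2), free (3, 4, 2)); after release of (1, 0, 2) the pool is (4, 4, 4)
  run J8 (needs (4, 4, 4), free (4, 4, 4)); after release of (1, 0, 0) the pool is (5, 4, 4)
  run J4 (needs (3, 3, 3), free (5, 4, 4)); after release of (1, 0, 1) the pool is (6, 4, 5)
  run J1 (needs (1, 1, 4), free (6, 4, 5)); after release of (1, 0, 2) the pool is (7, 4, 7)


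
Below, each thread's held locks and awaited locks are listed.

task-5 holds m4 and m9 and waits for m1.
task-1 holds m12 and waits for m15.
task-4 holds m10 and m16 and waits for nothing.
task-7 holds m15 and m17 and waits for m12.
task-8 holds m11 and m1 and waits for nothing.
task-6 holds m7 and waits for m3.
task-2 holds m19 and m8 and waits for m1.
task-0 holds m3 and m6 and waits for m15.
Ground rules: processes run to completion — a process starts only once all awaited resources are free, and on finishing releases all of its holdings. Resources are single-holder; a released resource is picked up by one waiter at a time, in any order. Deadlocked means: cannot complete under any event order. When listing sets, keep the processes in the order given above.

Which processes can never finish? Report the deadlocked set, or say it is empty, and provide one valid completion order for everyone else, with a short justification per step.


Deadlocked: task-1, task-7, task-6 and task-0.
Key observation: the cycle task-1 -> task-7 -> task-1 can never break — each member waits on the next; task-6 and task-0 wait into the deadlock from upstream.
A valid finishing order for the others: task-8, task-5, task-4, task-2.
Check, step by step:
  task-8: no waits; runs immediately, freeing m11 and m1
  task-5 waits on m1 — all released -> runs and releases m4 and m9
  task-4: no waits; runs immediately, freeing m10 and m16
  task-2 waits on m1 — all released -> runs and releases m19 and m8


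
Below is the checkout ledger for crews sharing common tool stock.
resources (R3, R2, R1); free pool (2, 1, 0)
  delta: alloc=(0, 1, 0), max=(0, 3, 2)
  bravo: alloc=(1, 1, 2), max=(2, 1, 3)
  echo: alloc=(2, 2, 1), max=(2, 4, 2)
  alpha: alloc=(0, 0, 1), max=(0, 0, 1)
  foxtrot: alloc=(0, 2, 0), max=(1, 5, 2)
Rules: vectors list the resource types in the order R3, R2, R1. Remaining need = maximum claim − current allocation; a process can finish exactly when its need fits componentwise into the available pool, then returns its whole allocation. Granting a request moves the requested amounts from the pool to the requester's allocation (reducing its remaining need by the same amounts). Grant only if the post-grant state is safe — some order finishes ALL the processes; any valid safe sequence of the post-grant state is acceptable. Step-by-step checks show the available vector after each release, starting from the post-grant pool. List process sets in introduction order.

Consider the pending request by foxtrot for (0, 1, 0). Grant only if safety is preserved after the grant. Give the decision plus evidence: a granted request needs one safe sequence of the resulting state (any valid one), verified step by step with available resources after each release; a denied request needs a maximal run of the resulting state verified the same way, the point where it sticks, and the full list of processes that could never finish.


DENY — the pretend-granted state is unsafe.
Key observation: even finishing alpha, bravo leaves just (3, 1, 3) free — too little R2 for any of the remaining processes.
On the post-grant state, alpha, bravo is a maximal run — nothing extends it. Step-by-step check:
  pool = (2, 0, 0)
  alpha needs (0, 0, 0) <= (2, 0, 0) -> finishes; pool += (0, 0, 1) = (2, 0, 1)
  bravo needs (1, 0, 1) <= (2, 0, 1) -> finishes; pool += (1, 1, 2) = (3, 1, 3)
  delta still needs (0, 2, 2) but only (3, 1, 3) is free — short on R2
  echo still needs (0, 2, 1) but only (3, 1, 3) is free — short on R2
  foxtrot still needs (1, 2, 2) but only (3, 1, 3) is free — short on R2
Processes that could never finish after the grant: delta, echo and foxtrot.


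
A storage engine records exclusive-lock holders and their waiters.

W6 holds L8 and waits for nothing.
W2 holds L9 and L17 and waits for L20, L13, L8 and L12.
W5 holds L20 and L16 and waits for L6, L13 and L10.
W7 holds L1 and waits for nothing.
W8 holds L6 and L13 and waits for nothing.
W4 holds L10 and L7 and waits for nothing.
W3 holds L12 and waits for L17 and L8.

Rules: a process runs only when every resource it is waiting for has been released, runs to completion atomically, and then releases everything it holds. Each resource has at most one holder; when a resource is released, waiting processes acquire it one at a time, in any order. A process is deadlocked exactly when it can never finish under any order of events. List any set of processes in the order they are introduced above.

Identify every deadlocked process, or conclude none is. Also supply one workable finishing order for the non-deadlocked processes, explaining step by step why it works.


Deadlocked: W2 and W3.
Key observation: along W2 -> W3 -> W2, each member waits on what the next one holds — a deadlock; no other process is dragged down with it.
A valid finishing order for the others: W8, W4, W5, W6, W7.
Walking it through:
  W8: no waits; runs immediately, freeing L6 and L13
  W4: no waits; runs immediately, freeing L10 and L7
  W5: everything it awaited (L6, L13 and L10) is free; runs, freeing L20 and L16
  W6: no waits; runs immediately, freeing L8
  W7: no waits; runs immediately, freeing L1


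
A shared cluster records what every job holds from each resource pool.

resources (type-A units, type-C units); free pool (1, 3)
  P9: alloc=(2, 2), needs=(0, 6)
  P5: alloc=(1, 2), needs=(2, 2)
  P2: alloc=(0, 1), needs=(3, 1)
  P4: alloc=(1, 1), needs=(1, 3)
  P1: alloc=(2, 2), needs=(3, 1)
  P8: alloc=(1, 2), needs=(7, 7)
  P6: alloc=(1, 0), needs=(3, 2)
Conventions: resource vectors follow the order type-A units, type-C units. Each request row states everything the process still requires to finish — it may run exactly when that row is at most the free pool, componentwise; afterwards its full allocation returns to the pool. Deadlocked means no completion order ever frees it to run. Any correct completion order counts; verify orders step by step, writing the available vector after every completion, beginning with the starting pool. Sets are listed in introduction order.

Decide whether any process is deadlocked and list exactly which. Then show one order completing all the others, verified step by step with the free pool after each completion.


The deadlocked set is empty.
Key observation: there is always a runnable process — P4 first — so the state unwinds completely.
A valid finishing order for the others: P4, P5, P6, P1, P9, P8, P2. Walking it through:
  pool = (1, 3)
  P4: need (1, 3) fits (1, 3); releases (1, 1), pool now (2, 4)
  P5: need (2, 2) fits (2, 4); releases (1, 2), pool now (3, 6)
  P6: need (3, 2) fits (3, 6); releases (1, 0), pool now (4, 6)
  P1: need (3, 1) fits (4, 6); releases (2, 2), pool now (6, 8)
  P9: need (0, 6) fits (6, 8); releases (2, 2), pool now (8, 10)
  P8: need (7, 7) fits (8, 10); releases (1, 2), pool now (9, 12)
  P2: need (3, 1) fits (9, 12); releases (0, 1), pool now (9, 13)


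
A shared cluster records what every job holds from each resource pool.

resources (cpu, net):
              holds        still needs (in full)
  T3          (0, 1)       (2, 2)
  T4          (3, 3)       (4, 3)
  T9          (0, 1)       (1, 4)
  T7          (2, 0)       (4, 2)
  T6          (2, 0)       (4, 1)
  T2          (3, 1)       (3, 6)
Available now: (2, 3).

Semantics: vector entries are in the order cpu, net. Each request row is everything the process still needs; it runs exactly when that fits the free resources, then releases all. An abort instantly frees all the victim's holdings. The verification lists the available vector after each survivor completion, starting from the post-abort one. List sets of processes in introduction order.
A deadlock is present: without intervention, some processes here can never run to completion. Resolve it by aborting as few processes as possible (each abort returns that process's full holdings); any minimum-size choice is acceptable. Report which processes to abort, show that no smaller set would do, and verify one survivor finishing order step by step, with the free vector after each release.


Abort T2.
Key observation: aborting T2 returns (3, 1), and T6 — hopeless before — runs at step 1 with the returned capacity in the pool.
No smaller set exists: with zero aborts the deadlock remains.
One survivor order: T6, T7, T3, T9, T4. Verifying each step (post-abort pool first):
  pool = (5, 4)
  T6: need (4, 1) fits (5, 4); releases (2, 0), pool now (7, 4)
  T7: need (4, 2) fits (7, 4); releases (2, 0), pool now (9, 4)
  T3: need (2, 2) fits (9, 4); releases (0, 1), pool now (9, 5)
  T9: need (1, 4) fits (9, 5); releases (0, 1), pool now (9, 6)
  T4: need (4, 3) fits (9, 6); releases (3, 3), pool now (12, 9)


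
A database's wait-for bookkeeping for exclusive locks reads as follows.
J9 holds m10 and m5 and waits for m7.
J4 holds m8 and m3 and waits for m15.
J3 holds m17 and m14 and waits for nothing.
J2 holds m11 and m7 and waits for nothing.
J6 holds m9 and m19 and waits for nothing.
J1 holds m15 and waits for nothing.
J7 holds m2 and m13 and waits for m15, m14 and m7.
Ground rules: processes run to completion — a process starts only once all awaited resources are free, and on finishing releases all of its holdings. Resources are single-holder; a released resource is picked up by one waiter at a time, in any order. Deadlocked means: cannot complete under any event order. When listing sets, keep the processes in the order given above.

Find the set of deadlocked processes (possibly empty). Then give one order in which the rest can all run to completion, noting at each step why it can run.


Nothing here is deadlocked.
Key observation: the waits form no ring: some process can always run, and its releases unblock the others one by one.
The rest can finish in the order J6, J1, J3, J4, J2, J7, J9.
Verifying each step:
  run J6 (it waits on nothing); releases m9 and m19
  run J1 (it waits on nothing); releases m15
  run J3 (it waits on nothing); releases m17 and m14
  J4: everything it awaited (m15) is free; runs, freeing m8 and m3
  run J2 (it waits on nothing); releases m11 and m7
  J7: everything it awaited (m15, m14 and m7) is free; runs, freeing m2 and m13
  J9: everything it awaited (m7) is free; runs, freeing m10 and m5


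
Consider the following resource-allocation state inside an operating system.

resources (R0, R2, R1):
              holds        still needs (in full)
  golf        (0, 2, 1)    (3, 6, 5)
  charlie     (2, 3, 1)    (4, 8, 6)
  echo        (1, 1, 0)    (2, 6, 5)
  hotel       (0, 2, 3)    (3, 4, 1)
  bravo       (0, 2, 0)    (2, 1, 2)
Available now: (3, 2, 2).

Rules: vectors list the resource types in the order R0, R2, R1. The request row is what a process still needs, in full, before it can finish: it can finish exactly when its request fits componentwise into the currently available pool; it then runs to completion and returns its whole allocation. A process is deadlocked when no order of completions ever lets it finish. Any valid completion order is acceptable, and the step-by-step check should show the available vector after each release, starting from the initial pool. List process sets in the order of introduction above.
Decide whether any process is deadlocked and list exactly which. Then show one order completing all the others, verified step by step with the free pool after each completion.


Nothing here is deadlocked.
Key observation: starting with bravo, each completion frees enough for the next — no one is permanently blocked.
One completion order for the rest: bravo, hotel, echo, golf, charlie. Step-by-step check:
  pool = (3, 2, 2)
  run bravo (needs (2, 1, 2), free (3, 2, 2)); after release of (0, 2, 0) the pool is (3, 4, 2)
  run hotel (needs (3, 4, 1), free (3, 4, 2)); after release of (0, 2, 3) the pool is (3, 6, 5)
  run echo (needs (2, 6, 5), free (3, 6, 5)); after release of (1, 1, 0) the pool is (4, 7, 5)
  run golf (needs (3, 6, 5), free (4, 7, 5)); after release of (0, 2, 1) the pool is (4, 9, 6)
  run charlie (needs (4, 8, 6), free (4, 9, 6)); after release of (2, 3, 1) the pool is (6, 12, 7)
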